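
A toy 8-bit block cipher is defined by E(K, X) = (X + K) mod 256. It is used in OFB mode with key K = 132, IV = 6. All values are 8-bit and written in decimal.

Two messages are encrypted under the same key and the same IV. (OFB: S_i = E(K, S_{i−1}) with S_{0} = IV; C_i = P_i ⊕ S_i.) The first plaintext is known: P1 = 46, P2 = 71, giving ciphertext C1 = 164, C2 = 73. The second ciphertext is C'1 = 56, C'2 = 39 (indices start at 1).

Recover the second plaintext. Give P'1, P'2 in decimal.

In OFB with a reused IV, both messages share the same keystream S_i, so C_i ⊕ C'_i = P_i ⊕ P'_i and thus P'_i = P_i ⊕ C_i ⊕ C'_i.
P'1: 46 ⊕ 164 ⊕ 56 = 178.
P'2: 71 ⊕ 73 ⊕ 39 = 41.

P'1 = 178, P'2 = 41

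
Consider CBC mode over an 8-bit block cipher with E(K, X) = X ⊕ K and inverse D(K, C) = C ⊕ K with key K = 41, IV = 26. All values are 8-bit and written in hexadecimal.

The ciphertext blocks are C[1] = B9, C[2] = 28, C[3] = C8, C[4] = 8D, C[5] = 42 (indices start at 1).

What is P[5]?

CBC decryption: P_i = D(K, C_i) ⊕ C_{i−1}, with C_{0} = IV.
P[5]: D(K, 42) = 03; 03 ⊕ 8D = 8E.

P[5] = 8E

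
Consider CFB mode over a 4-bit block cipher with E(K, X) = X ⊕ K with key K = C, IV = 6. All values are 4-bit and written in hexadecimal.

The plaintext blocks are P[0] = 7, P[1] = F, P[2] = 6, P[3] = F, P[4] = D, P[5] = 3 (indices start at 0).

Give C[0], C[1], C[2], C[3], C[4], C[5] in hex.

C[0] = D, C[1] = E, C[2] = 4, C[3] = 7, C[4] = 6, C[5] = 9

CFB encryption: C_i = P_i ⊕ E(K, C_{i−1}), with C_{−1} = IV.
C[0]: E(K, 6) = A; 7 ⊕ A = D.
C[1]: E(K, D) = 1; F ⊕ 1 = E.
C[2]: E(K, E) = 2; 6 ⊕ 2 = 4.
C[3]: E(K, 4) = 8; F ⊕ 8 = 7.
C[4]: E(K, 7) = B; D ⊕ B = 6.
C[5]: E(K, 6) = A; 3 ⊕ A = 9.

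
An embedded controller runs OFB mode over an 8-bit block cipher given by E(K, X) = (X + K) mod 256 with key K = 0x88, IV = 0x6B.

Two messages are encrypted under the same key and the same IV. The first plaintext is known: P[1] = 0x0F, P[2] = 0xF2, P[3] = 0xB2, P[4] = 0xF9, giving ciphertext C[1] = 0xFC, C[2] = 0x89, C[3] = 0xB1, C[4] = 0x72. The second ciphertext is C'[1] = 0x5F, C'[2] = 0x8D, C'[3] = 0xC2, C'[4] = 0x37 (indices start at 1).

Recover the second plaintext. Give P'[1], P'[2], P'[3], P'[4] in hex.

P'[1] = 0xAC, P'[2] = 0xF6, P'[3] = 0xC1, P'[4] = 0xBC

In OFB with a reused IV, both messages share the same keystream S_i, so C_i ⊕ C'_i = P_i ⊕ P'_i and thus P'_i = P_i ⊕ C_i ⊕ C'_i.
P'[1]: 0x0F ⊕ 0xFC ⊕ 0x5F = 0xAC.
P'[2]: 0xF2 ⊕ 0x89 ⊕ 0x8D = 0xF6.
P'[3]: 0xB2 ⊕ 0xB1 ⊕ 0xC2 = 0xC1.
P'[4]: 0xF9 ⊕ 0x72 ⊕ 0x37 = 0xBC.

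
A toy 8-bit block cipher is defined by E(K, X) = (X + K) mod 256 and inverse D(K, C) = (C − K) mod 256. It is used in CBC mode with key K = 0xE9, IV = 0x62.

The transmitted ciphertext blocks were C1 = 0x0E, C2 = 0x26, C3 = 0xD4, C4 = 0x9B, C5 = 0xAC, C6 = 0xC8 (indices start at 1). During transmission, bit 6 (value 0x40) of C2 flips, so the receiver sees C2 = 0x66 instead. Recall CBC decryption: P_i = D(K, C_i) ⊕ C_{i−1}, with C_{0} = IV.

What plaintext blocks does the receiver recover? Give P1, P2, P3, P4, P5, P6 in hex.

P1 = 0x47, P2 = 0x73, P3 = 0x8D, P4 = 0x66, P5 = 0x58, P6 = 0x73

Only C2 changed, to 0x66. In CBC, a change in C_i garbles P_i and flips the same bit in P_{i+1}. Decrypting the received ciphertext:
P1: D(K, 0x0E) = 0x25; 0x25 ⊕ 0x62 = 0x47.
P2: D(K, 0x66) = 0x7D; 0x7D ⊕ 0x0E = 0x73.
P3: D(K, 0xD4) = 0xEB; 0xEB ⊕ 0x66 = 0x8D.
P4: D(K, 0x9B) = 0xB2; 0xB2 ⊕ 0xD4 = 0x66.
P5: D(K, 0xAC) = 0xC3; 0xC3 ⊕ 0x9B = 0x58.
P6: D(K, 0xC8) = 0xDF; 0xDF ⊕ 0xAC = 0x73.
Blocks that differ from the original plaintext: P2, P3.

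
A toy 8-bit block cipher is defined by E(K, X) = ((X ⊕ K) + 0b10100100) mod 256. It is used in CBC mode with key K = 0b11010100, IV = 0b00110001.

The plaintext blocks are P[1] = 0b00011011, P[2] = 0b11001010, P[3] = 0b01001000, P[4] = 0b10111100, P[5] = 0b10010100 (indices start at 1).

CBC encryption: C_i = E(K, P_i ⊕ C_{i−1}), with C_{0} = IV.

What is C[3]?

C[1]: P[1] ⊕ 0b00110001 = 0b00101010; E(K, 0b00101010) = 0b10100010.
C[2]: P[2] ⊕ 0b10100010 = 0b01101000; E(K, 0b01101000) = 0b01100000.
C[3]: P[3] ⊕ 0b01100000 = 0b00101000; E(K, 0b00101000) = 0b10100000.

C[3] = 0b10100000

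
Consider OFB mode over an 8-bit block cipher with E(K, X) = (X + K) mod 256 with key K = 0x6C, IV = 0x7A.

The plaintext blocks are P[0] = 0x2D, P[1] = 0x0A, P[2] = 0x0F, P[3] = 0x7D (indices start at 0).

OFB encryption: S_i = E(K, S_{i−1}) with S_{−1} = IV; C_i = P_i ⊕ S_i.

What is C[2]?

C[0]: S = E(K, 0x7A) = 0xE6; 0x2D ⊕ 0xE6 = 0xCB.
C[1]: S = E(K, 0xE6) = 0x52; 0x0A ⊕ 0x52 = 0x58.
C[2]: S = E(K, 0x52) = 0xBE; 0x0F ⊕ 0xBE = 0xB1.

C[2] = 0xB1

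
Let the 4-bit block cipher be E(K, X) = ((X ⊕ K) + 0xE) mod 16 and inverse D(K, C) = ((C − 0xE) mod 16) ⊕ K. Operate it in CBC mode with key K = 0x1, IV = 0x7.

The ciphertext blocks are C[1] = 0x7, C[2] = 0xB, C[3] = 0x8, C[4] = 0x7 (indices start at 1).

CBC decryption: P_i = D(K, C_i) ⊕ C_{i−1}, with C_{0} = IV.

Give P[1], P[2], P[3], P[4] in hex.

P[1] = 0xF, P[2] = 0xB, P[3] = 0x0, P[4] = 0x0

P[1]: D(K, 0x7) = 0x8; 0x8 ⊕ 0x7 = 0xF.
P[2]: D(K, 0xB) = 0xC; 0xC ⊕ 0x7 = 0xB.
P[3]: D(K, 0x8) = 0xB; 0xB ⊕ 0xB = 0x0.
P[4]: D(K, 0x7) = 0x8; 0x8 ⊕ 0x8 = 0x0.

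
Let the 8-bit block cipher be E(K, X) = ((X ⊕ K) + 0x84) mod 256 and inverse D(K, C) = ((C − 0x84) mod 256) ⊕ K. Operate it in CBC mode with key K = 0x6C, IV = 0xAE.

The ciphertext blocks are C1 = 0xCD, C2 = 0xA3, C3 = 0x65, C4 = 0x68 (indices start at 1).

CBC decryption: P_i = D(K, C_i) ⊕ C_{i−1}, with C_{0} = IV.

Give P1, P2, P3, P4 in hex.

P1: D(K, 0xCD) = 0x25; 0x25 ⊕ 0xAE = 0x8B.
P2: D(K, 0xA3) = 0x73; 0x73 ⊕ 0xCD = 0xBE.
P3: D(K, 0x65) = 0x8D; 0x8D ⊕ 0xA3 = 0x2E.
P4: D(K, 0x68) = 0x88; 0x88 ⊕ 0x65 = 0xED.

P1 = 0x8B, P2 = 0xBE, P3 = 0x2E, P4 = 0xED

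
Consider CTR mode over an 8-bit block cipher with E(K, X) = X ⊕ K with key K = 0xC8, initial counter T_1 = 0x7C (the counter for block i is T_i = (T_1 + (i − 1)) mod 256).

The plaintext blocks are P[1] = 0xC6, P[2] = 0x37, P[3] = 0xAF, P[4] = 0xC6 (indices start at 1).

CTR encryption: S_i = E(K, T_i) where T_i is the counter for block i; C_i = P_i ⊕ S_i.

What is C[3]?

C[1]: T = 0x7C, S = E(K, T) = 0xB4; 0xC6 ⊕ 0xB4 = 0x72.
C[2]: T = 0x7D, S = E(K, T) = 0xB5; 0x37 ⊕ 0xB5 = 0x82.
C[3]: T = 0x7E, S = E(K, T) = 0xB6; 0xAF ⊕ 0xB6 = 0x19.

C[3] = 0x19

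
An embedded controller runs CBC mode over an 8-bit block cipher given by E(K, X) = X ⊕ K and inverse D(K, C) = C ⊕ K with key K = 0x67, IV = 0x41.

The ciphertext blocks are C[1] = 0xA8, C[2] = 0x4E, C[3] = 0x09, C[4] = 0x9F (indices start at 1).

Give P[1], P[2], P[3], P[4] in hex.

CBC decryption: P_i = D(K, C_i) ⊕ C_{i−1}, with C_{0} = IV.
P[1]: D(K, 0xA8) = 0xCF; 0xCF ⊕ 0x41 = 0x8E.
P[2]: D(K, 0x4E) = 0x29; 0x29 ⊕ 0xA8 = 0x81.
P[3]: D(K, 0x09) = 0x6E; 0x6E ⊕ 0x4E = 0x20.
P[4]: D(K, 0x9F) = 0xF8; 0xF8 ⊕ 0x09 = 0xF1.

P[1] = 0x8E, P[2] = 0x81, P[3] = 0x20, P[4] = 0xF1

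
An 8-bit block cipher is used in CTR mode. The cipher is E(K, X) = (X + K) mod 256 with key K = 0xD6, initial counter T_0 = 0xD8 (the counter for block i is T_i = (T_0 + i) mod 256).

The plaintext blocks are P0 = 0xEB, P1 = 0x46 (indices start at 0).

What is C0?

C0 = 0x45

CTR encryption: S_i = E(K, T_i) where T_i is the counter for block i; C_i = P_i ⊕ S_i.
C0: T = 0xD8, S = E(K, T) = 0xAE; 0xEB ⊕ 0xAE = 0x45.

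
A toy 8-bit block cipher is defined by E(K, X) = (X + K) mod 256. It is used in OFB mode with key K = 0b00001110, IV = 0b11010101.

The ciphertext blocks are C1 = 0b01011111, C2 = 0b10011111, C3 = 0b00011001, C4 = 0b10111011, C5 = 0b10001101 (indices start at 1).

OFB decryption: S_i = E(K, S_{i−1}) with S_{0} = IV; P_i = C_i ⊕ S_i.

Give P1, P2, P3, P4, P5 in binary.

P1: S = E(K, 0b11010101) = 0b11100011; 0b01011111 ⊕ 0b11100011 = 0b10111100.
P2: S = E(K, 0b11100011) = 0b11110001; 0b10011111 ⊕ 0b11110001 = 0b01101110.
P3: S = E(K, 0b11110001) = 0b11111111; 0b00011001 ⊕ 0b11111111 = 0b11100110.
P4: S = E(K, 0b11111111) = 0b00001101; 0b10111011 ⊕ 0b00001101 = 0b10110110.
P5: S = E(K, 0b00001101) = 0b00011011; 0b10001101 ⊕ 0b00011011 = 0b10010110.

P1 = 0b10111100, P2 = 0b01101110, P3 = 0b11100110, P4 = 0b10110110, P5 = 0b10010110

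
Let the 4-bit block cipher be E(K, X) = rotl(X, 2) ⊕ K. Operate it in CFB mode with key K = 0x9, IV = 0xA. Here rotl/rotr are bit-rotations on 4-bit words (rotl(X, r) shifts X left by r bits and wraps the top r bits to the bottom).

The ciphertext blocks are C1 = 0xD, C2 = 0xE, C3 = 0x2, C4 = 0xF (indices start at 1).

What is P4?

CFB decryption: P_i = C_i ⊕ E(K, C_{i−1}), with C_{0} = IV.
P4: E(K, 0x2) = 0x1; 0xF ⊕ 0x1 = 0xE.

P4 = 0xE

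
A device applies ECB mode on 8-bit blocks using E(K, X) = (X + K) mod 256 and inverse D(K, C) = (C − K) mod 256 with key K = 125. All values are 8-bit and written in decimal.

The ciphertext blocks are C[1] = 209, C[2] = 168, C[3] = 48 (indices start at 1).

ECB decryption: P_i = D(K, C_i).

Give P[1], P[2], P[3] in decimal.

P[1] = 84, P[2] = 43, P[3] = 179

P[1]: D(K, 209) = 84.
P[2]: D(K, 168) = 43.
P[3]: D(K, 48) = 179.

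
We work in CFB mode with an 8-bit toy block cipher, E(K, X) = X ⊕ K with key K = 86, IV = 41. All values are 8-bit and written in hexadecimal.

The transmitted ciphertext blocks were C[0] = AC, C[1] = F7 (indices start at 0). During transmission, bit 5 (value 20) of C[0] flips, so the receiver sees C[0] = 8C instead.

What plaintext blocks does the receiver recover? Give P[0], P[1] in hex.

CFB decryption: P_i = C_i ⊕ E(K, C_{i−1}), with C_{−1} = IV.
Only C[0] changed, to 8C. In CFB, a change in C_i flips the same bit in P_i and garbles P_{i+1}. Decrypting the received ciphertext:
P[0]: E(K, 41) = C7; 8C ⊕ C7 = 4B.
P[1]: E(K, 8C) = 0A; F7 ⊕ 0A = FD.
Blocks that differ from the original plaintext: P[0], P[1].

P[0] = 4B, P[1] = FD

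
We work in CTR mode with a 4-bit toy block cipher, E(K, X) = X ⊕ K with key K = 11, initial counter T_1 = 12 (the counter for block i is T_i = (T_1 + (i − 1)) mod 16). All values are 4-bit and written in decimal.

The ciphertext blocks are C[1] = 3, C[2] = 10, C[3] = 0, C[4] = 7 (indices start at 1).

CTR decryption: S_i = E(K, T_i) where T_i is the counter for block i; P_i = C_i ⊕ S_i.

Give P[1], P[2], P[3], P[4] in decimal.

P[1] = 4, P[2] = 12, P[3] = 5, P[4] = 3

P[1]: T = 12, S = E(K, T) = 7; 3 ⊕ 7 = 4.
P[2]: T = 13, S = E(K, T) = 6; 10 ⊕ 6 = 12.
P[3]: T = 14, S = E(K, T) = 5; 0 ⊕ 5 = 5.
P[4]: T = 15, S = E(K, T) = 4; 7 ⊕ 4 = 3.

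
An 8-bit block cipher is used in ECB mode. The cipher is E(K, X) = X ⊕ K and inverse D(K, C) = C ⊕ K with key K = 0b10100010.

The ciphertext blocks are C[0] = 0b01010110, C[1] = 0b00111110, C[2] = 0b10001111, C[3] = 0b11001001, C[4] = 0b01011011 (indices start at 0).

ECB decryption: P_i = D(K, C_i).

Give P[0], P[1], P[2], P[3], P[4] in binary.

P[0] = 0b11110100, P[1] = 0b10011100, P[2] = 0b00101101, P[3] = 0b01101011, P[4] = 0b11111001

P[0]: D(K, 0b01010110) = 0b11110100.
P[1]: D(K, 0b00111110) = 0b10011100.
P[2]: D(K, 0b10001111) = 0b00101101.
P[3]: D(K, 0b11001001) = 0b01101011.
P[4]: D(K, 0b01011011) = 0b11111001.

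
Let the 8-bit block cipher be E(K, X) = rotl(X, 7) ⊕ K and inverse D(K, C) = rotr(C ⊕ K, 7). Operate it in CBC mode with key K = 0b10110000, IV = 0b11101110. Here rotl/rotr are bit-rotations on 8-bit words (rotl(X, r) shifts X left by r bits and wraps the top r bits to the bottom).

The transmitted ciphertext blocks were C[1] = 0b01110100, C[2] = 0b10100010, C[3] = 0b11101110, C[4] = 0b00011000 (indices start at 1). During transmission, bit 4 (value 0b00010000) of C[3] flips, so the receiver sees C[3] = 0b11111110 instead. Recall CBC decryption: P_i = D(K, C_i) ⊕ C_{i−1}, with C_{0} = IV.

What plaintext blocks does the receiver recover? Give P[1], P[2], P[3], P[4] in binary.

Only C[3] changed, to 0b11111110. In CBC, a change in C_i garbles P_i and flips the same bit in P_{i+1}. Decrypting the received ciphertext:
P[1]: D(K, 0b01110100) = 0b10001001; 0b10001001 ⊕ 0b11101110 = 0b01100111.
P[2]: D(K, 0b10100010) = 0b00100100; 0b00100100 ⊕ 0b01110100 = 0b01010000.
P[3]: D(K, 0b11111110) = 0b10011100; 0b10011100 ⊕ 0b10100010 = 0b00111110.
P[4]: D(K, 0b00011000) = 0b01010001; 0b01010001 ⊕ 0b11111110 = 0b10101111.
Blocks that differ from the original plaintext: P[3], P[4].

P[1] = 0b01100111, P[2] = 0b01010000, P[3] = 0b00111110, P[4] = 0b10101111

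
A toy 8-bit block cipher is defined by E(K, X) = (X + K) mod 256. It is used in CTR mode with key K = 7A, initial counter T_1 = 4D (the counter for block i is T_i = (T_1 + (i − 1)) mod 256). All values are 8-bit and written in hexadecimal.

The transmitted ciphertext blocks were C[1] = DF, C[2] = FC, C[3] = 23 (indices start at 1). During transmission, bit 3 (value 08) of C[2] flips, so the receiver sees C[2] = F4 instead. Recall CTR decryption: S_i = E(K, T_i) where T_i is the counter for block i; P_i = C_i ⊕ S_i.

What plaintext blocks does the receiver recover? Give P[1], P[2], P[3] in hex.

Only C[2] changed, to F4. In CTR, a change in C_i flips the same bit in P_i only; the keystream is unaffected. Decrypting the received ciphertext:
P[1]: T = 4D, S = E(K, T) = C7; DF ⊕ C7 = 18.
P[2]: T = 4E, S = E(K, T) = C8; F4 ⊕ C8 = 3C.
P[3]: T = 4F, S = E(K, T) = C9; 23 ⊕ C9 = EA.
Blocks that differ from the original plaintext: P[2].

P[1] = 18, P[2] = 3C, P[3] = EA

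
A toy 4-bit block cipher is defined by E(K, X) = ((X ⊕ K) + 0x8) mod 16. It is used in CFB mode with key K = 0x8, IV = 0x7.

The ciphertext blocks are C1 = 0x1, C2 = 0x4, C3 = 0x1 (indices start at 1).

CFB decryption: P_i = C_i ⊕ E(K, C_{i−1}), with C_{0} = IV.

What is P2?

P2 = 0x5

P2: E(K, 0x1) = 0x1; 0x4 ⊕ 0x1 = 0x5.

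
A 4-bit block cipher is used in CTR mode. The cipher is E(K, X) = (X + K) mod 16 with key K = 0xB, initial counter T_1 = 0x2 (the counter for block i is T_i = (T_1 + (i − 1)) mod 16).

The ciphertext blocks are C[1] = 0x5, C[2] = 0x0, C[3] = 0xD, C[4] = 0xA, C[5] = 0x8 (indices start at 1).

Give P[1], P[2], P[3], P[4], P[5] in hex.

CTR decryption: S_i = E(K, T_i) where T_i is the counter for block i; P_i = C_i ⊕ S_i.
P[1]: T = 0x2, S = E(K, T) = 0xD; 0x5 ⊕ 0xD = 0x8.
P[2]: T = 0x3, S = E(K, T) = 0xE; 0x0 ⊕ 0xE = 0xE.
P[3]: T = 0x4, S = E(K, T) = 0xF; 0xD ⊕ 0xF = 0x2.
P[4]: T = 0x5, S = E(K, T) = 0x0; 0xA ⊕ 0x0 = 0xA.
P[5]: T = 0x6, S = E(K, T) = 0x1; 0x8 ⊕ 0x1 = 0x9.

P[1] = 0x8, P[2] = 0xE, P[3] = 0x2, P[4] = 0xA, P[5] = 0x9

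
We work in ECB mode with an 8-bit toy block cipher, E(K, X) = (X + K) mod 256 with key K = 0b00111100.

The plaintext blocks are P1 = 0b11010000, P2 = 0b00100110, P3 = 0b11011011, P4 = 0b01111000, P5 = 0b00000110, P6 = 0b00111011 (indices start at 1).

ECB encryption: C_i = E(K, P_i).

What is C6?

C6: E(K, 0b00111011) = 0b01110111.

C6 = 0b01110111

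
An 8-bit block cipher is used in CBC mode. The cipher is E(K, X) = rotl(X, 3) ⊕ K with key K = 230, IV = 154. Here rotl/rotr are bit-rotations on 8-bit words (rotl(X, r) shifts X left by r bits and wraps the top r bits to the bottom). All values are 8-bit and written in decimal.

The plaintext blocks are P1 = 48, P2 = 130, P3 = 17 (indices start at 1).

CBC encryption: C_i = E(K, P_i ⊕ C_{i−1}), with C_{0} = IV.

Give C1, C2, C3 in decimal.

C1: P1 ⊕ 154 = 170; E(K, 170) = 179.
C2: P2 ⊕ 179 = 49; E(K, 49) = 111.
C3: P3 ⊕ 111 = 126; E(K, 126) = 21.

C1 = 179, C2 = 111, C3 = 21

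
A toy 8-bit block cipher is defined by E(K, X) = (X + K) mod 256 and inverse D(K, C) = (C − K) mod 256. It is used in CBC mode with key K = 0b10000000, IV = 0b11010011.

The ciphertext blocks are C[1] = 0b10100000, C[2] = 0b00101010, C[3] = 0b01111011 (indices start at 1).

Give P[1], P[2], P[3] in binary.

CBC decryption: P_i = D(K, C_i) ⊕ C_{i−1}, with C_{0} = IV.
P[1]: D(K, 0b10100000) = 0b00100000; 0b00100000 ⊕ 0b11010011 = 0b11110011.
P[2]: D(K, 0b00101010) = 0b10101010; 0b10101010 ⊕ 0b10100000 = 0b00001010.
P[3]: D(K, 0b01111011) = 0b11111011; 0b11111011 ⊕ 0b00101010 = 0b11010001.

P[1] = 0b11110011, P[2] = 0b00001010, P[3] = 0b11010001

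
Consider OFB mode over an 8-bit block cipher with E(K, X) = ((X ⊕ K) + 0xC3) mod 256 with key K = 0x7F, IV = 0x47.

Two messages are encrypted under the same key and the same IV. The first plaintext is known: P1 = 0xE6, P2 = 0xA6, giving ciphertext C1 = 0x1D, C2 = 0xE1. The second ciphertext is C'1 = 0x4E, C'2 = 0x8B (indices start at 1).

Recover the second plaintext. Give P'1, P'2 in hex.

In OFB with a reused IV, both messages share the same keystream S_i, so C_i ⊕ C'_i = P_i ⊕ P'_i and thus P'_i = P_i ⊕ C_i ⊕ C'_i.
P'1: 0xE6 ⊕ 0x1D ⊕ 0x4E = 0xB5.
P'2: 0xA6 ⊕ 0xE1 ⊕ 0x8B = 0xCC.

P'1 = 0xB5, P'2 = 0xCC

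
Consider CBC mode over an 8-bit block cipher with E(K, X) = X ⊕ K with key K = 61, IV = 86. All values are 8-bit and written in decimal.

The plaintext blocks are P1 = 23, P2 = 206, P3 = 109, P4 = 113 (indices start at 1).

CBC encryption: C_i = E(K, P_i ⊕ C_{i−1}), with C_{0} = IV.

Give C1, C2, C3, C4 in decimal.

C1 = 124, C2 = 143, C3 = 223, C4 = 147

C1: P1 ⊕ 86 = 65; E(K, 65) = 124.
C2: P2 ⊕ 124 = 178; E(K, 178) = 143.
C3: P3 ⊕ 143 = 226; E(K, 226) = 223.
C4: P4 ⊕ 223 = 174; E(K, 174) = 147.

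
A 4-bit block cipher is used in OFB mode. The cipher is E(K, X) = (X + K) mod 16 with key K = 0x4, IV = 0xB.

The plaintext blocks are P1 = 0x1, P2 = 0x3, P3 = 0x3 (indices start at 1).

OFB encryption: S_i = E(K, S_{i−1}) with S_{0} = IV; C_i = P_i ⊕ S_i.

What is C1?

C1 = 0xE

C1: S = E(K, 0xB) = 0xF; 0x1 ⊕ 0xF = 0xE.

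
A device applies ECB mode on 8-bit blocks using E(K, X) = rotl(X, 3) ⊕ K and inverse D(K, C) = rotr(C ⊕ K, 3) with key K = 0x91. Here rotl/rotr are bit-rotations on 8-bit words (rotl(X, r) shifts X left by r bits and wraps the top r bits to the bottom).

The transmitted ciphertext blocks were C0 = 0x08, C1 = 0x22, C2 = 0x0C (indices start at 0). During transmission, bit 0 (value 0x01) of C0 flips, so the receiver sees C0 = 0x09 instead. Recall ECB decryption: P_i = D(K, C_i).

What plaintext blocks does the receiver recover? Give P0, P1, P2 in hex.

P0 = 0x13, P1 = 0x76, P2 = 0xB3

Only C0 changed, to 0x09. In ECB, a change in C_i affects only P_i. Decrypting the received ciphertext:
P0: D(K, 0x09) = 0x13.
P1: D(K, 0x22) = 0x76.
P2: D(K, 0x0C) = 0xB3.
Blocks that differ from the original plaintext: P0.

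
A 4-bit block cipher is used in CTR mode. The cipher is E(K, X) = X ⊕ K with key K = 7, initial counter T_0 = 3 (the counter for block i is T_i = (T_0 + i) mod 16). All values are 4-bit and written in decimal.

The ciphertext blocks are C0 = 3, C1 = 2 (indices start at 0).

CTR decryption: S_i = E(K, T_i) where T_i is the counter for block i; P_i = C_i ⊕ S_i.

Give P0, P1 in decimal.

P0 = 7, P1 = 1

P0: T = 3, S = E(K, T) = 4; 3 ⊕ 4 = 7.
P1: T = 4, S = E(K, T) = 3; 2 ⊕ 3 = 1.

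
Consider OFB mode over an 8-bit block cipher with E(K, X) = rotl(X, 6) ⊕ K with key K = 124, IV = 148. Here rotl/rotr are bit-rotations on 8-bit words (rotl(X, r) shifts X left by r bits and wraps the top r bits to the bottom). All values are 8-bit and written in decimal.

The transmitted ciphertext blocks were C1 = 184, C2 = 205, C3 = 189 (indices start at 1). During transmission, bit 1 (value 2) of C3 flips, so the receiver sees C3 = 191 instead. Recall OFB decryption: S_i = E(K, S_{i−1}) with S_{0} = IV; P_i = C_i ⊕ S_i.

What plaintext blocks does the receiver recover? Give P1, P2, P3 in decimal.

Only C3 changed, to 191. In OFB, a change in C_i flips the same bit in P_i only; the keystream is unaffected. Decrypting the received ciphertext:
P1: S = E(K, 148) = 89; 184 ⊕ 89 = 225.
P2: S = E(K, 89) = 42; 205 ⊕ 42 = 231.
P3: S = E(K, 42) = 246; 191 ⊕ 246 = 73.
Blocks that differ from the original plaintext: P3.

P1 = 225, P2 = 231, P3 = 73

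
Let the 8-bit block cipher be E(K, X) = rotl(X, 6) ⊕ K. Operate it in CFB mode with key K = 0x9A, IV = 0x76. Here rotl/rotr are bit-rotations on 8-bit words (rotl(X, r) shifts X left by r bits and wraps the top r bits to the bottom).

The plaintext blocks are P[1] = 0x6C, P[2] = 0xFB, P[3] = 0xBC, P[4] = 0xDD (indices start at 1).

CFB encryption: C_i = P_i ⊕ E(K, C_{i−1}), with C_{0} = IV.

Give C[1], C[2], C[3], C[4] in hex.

C[1]: E(K, 0x76) = 0x07; 0x6C ⊕ 0x07 = 0x6B.
C[2]: E(K, 0x6B) = 0x40; 0xFB ⊕ 0x40 = 0xBB.
C[3]: E(K, 0xBB) = 0x74; 0xBC ⊕ 0x74 = 0xC8.
C[4]: E(K, 0xC8) = 0xA8; 0xDD ⊕ 0xA8 = 0x75.

C[1] = 0x6B, C[2] = 0xBB, C[3] = 0xC8, C[4] = 0x75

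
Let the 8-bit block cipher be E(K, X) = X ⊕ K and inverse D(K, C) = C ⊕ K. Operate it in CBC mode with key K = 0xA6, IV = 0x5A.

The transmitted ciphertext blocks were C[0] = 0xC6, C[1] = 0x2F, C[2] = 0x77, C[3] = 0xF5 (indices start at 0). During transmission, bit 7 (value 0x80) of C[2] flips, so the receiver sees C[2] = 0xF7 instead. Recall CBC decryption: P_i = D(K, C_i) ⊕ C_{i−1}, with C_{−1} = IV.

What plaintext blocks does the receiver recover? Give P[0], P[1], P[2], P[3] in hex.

P[0] = 0x3A, P[1] = 0x4F, P[2] = 0x7E, P[3] = 0xA4

Only C[2] changed, to 0xF7. In CBC, a change in C_i garbles P_i and flips the same bit in P_{i+1}. Decrypting the received ciphertext:
P[0]: D(K, 0xC6) = 0x60; 0x60 ⊕ 0x5A = 0x3A.
P[1]: D(K, 0x2F) = 0x89; 0x89 ⊕ 0xC6 = 0x4F.
P[2]: D(K, 0xF7) = 0x51; 0x51 ⊕ 0x2F = 0x7E.
P[3]: D(K, 0xF5) = 0x53; 0x53 ⊕ 0xF7 = 0xA4.
Blocks that differ from the original plaintext: P[2], P[3].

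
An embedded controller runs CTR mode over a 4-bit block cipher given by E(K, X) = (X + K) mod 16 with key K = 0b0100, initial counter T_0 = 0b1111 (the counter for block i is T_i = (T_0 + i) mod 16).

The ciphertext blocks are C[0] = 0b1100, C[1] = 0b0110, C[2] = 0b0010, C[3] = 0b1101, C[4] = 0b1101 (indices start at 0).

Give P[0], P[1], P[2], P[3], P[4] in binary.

P[0] = 0b1111, P[1] = 0b0010, P[2] = 0b0111, P[3] = 0b1011, P[4] = 0b1010

CTR decryption: S_i = E(K, T_i) where T_i is the counter for block i; P_i = C_i ⊕ S_i.
P[0]: T = 0b1111, S = E(K, T) = 0b0011; 0b1100 ⊕ 0b0011 = 0b1111.
P[1]: T = 0b0000, S = E(K, T) = 0b0100; 0b0110 ⊕ 0b0100 = 0b0010.
P[2]: T = 0b0001, S = E(K, T) = 0b0101; 0b0010 ⊕ 0b0101 = 0b0111.
P[3]: T = 0b0010, S = E(K, T) = 0b0110; 0b1101 ⊕ 0b0110 = 0b1011.
P[4]: T = 0b0011, S = E(K, T) = 0b0111; 0b1101 ⊕ 0b0111 = 0b1010.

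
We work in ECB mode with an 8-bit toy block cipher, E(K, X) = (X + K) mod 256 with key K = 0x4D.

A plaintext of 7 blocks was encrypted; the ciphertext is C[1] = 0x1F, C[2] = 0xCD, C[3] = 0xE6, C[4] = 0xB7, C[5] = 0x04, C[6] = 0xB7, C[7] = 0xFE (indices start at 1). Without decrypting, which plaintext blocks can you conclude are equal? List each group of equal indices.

ECB encrypts each block independently with the same key, so equal ciphertext blocks imply equal plaintext blocks.
C[4] = C[6] = 0xB7, so P[4] = P[6].

P[4] = P[6]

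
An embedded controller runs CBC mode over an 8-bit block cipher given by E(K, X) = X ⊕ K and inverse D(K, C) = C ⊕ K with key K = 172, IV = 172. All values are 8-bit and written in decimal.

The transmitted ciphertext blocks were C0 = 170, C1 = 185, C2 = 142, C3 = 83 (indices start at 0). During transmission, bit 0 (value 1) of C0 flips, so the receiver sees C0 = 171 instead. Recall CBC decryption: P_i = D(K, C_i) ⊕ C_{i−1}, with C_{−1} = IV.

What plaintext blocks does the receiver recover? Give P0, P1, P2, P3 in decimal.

Only C0 changed, to 171. In CBC, a change in C_i garbles P_i and flips the same bit in P_{i+1}. Decrypting the received ciphertext:
P0: D(K, 171) = 7; 7 ⊕ 172 = 171.
P1: D(K, 185) = 21; 21 ⊕ 171 = 190.
P2: D(K, 142) = 34; 34 ⊕ 185 = 155.
P3: D(K, 83) = 255; 255 ⊕ 142 = 113.
Blocks that differ from the original plaintext: P0, P1.

P0 = 171, P1 = 190, P2 = 155, P3 = 113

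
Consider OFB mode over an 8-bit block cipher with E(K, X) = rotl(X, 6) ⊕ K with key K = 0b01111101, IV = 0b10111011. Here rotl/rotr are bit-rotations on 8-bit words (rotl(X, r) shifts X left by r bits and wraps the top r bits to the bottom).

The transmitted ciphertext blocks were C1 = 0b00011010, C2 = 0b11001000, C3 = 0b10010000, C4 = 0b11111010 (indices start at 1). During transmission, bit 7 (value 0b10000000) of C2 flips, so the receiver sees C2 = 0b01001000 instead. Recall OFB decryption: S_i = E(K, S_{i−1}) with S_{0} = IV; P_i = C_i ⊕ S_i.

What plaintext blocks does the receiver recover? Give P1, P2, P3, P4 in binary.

Only C2 changed, to 0b01001000. In OFB, a change in C_i flips the same bit in P_i only; the keystream is unaffected. Decrypting the received ciphertext:
P1: S = E(K, 0b10111011) = 0b10010011; 0b00011010 ⊕ 0b10010011 = 0b10001001.
P2: S = E(K, 0b10010011) = 0b10011001; 0b01001000 ⊕ 0b10011001 = 0b11010001.
P3: S = E(K, 0b10011001) = 0b00011011; 0b10010000 ⊕ 0b00011011 = 0b10001011.
P4: S = E(K, 0b00011011) = 0b10111011; 0b11111010 ⊕ 0b10111011 = 0b01000001.
Blocks that differ from the original plaintext: P2.

P1 = 0b10001001, P2 = 0b11010001, P3 = 0b10001011, P4 = 0b01000001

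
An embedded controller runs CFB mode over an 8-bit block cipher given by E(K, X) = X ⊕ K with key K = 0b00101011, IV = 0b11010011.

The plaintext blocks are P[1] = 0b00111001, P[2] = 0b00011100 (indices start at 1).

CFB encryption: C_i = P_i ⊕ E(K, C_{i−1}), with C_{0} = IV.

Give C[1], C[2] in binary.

C[1] = 0b11000001, C[2] = 0b11110110

C[1]: E(K, 0b11010011) = 0b11111000; 0b00111001 ⊕ 0b11111000 = 0b11000001.
C[2]: E(K, 0b11000001) = 0b11101010; 0b00011100 ⊕ 0b11101010 = 0b11110110.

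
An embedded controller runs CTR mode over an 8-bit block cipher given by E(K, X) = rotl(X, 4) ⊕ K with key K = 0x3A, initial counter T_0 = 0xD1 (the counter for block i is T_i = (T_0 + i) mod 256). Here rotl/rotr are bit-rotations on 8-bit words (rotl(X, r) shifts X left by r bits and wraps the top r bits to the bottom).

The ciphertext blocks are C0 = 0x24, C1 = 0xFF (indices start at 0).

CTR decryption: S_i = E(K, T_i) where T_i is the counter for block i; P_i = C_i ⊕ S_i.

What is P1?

P1: T = 0xD2, S = E(K, T) = 0x17; 0xFF ⊕ 0x17 = 0xE8.

P1 = 0xE8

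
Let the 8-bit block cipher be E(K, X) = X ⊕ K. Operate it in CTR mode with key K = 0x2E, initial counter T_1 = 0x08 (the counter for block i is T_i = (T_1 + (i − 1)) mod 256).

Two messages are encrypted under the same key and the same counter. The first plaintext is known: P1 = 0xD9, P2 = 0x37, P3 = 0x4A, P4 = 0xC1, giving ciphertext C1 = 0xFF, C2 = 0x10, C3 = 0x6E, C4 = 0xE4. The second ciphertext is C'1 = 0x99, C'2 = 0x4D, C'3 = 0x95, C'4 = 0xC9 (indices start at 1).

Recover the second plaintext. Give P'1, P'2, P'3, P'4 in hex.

In CTR with a reused counter, both messages share the same keystream S_i, so C_i ⊕ C'_i = P_i ⊕ P'_i and thus P'_i = P_i ⊕ C_i ⊕ C'_i.
P'1: 0xD9 ⊕ 0xFF ⊕ 0x99 = 0xBF.
P'2: 0x37 ⊕ 0x10 ⊕ 0x4D = 0x6A.
P'3: 0x4A ⊕ 0x6E ⊕ 0x95 = 0xB1.
P'4: 0xC1 ⊕ 0xE4 ⊕ 0xC9 = 0xEC.

P'1 = 0xBF, P'2 = 0x6A, P'3 = 0xB1, P'4 = 0xEC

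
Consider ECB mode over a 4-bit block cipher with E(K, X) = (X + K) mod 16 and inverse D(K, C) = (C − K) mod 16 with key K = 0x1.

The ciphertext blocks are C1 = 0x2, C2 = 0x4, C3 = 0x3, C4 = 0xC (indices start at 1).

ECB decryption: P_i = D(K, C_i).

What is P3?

P3 = 0x2

P3: D(K, 0x3) = 0x2.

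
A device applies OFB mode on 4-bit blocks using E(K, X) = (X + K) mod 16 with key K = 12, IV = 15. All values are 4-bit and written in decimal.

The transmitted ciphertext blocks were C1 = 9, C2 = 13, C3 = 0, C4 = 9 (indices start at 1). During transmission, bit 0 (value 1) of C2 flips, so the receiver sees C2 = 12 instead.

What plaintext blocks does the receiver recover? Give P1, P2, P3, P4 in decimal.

P1 = 2, P2 = 11, P3 = 3, P4 = 6

OFB decryption: S_i = E(K, S_{i−1}) with S_{0} = IV; P_i = C_i ⊕ S_i.
Only C2 changed, to 12. In OFB, a change in C_i flips the same bit in P_i only; the keystream is unaffected. Decrypting the received ciphertext:
P1: S = E(K, 15) = 11; 9 ⊕ 11 = 2.
P2: S = E(K, 11) = 7; 12 ⊕ 7 = 11.
P3: S = E(K, 7) = 3; 0 ⊕ 3 = 3.
P4: S = E(K, 3) = 15; 9 ⊕ 15 = 6.
Blocks that differ from the original plaintext: P2.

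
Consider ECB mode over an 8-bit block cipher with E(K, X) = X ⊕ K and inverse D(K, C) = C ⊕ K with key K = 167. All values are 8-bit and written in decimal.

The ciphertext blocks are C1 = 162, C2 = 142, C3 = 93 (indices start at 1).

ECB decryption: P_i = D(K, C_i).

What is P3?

P3 = 250

P3: D(K, 93) = 250.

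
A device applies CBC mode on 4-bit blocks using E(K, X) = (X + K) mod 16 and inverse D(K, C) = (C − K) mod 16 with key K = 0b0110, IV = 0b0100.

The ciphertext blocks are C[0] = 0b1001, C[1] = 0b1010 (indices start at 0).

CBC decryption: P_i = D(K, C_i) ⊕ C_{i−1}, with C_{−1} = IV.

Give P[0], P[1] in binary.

P[0]: D(K, 0b1001) = 0b0011; 0b0011 ⊕ 0b0100 = 0b0111.
P[1]: D(K, 0b1010) = 0b0100; 0b0100 ⊕ 0b1001 = 0b1101.

P[0] = 0b0111, P[1] = 0b1101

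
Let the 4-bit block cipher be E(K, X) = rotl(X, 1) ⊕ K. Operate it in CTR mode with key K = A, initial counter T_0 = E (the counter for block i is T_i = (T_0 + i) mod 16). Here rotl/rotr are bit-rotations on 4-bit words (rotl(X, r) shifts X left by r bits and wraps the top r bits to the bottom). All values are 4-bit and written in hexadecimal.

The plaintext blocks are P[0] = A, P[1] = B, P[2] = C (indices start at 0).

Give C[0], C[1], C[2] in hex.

C[0] = D, C[1] = E, C[2] = 6

CTR encryption: S_i = E(K, T_i) where T_i is the counter for block i; C_i = P_i ⊕ S_i.
C[0]: T = E, S = E(K, T) = 7; A ⊕ 7 = D.
C[1]: T = F, S = E(K, T) = 5; B ⊕ 5 = E.
C[2]: T = 0, S = E(K, T) = A; C ⊕ A = 6.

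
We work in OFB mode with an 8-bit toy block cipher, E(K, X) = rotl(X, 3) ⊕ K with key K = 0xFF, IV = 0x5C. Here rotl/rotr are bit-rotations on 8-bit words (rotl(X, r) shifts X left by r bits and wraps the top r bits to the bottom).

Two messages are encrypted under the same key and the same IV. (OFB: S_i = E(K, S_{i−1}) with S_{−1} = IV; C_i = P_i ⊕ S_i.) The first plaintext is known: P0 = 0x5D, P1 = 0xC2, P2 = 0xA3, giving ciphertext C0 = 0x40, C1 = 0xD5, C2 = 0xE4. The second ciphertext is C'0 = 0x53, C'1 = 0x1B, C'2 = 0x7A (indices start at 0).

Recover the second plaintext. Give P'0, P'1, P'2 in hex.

P'0 = 0x4E, P'1 = 0x0C, P'2 = 0x3D

In OFB with a reused IV, both messages share the same keystream S_i, so C_i ⊕ C'_i = P_i ⊕ P'_i and thus P'_i = P_i ⊕ C_i ⊕ C'_i.
P'0: 0x5D ⊕ 0x40 ⊕ 0x53 = 0x4E.
P'1: 0xC2 ⊕ 0xD5 ⊕ 0x1B = 0x0C.
P'2: 0xA3 ⊕ 0xE4 ⊕ 0x7A = 0x3D.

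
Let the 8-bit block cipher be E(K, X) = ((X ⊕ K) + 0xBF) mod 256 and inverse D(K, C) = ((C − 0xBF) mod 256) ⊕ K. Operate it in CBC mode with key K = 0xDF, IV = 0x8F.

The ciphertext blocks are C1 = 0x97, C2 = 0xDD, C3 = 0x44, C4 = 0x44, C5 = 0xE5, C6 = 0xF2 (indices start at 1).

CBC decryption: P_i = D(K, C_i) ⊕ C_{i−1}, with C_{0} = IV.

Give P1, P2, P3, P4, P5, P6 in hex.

P1 = 0x88, P2 = 0x56, P3 = 0x87, P4 = 0x1E, P5 = 0xBD, P6 = 0x09

P1: D(K, 0x97) = 0x07; 0x07 ⊕ 0x8F = 0x88.
P2: D(K, 0xDD) = 0xC1; 0xC1 ⊕ 0x97 = 0x56.
P3: D(K, 0x44) = 0x5A; 0x5A ⊕ 0xDD = 0x87.
P4: D(K, 0x44) = 0x5A; 0x5A ⊕ 0x44 = 0x1E.
P5: D(K, 0xE5) = 0xF9; 0xF9 ⊕ 0x44 = 0xBD.
P6: D(K, 0xF2) = 0xEC; 0xEC ⊕ 0xE5 = 0x09.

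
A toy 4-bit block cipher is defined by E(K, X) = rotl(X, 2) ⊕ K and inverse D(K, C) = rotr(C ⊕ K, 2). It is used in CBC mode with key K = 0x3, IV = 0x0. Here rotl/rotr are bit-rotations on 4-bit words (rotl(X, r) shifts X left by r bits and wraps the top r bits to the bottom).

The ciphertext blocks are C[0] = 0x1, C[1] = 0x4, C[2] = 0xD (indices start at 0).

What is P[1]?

CBC decryption: P_i = D(K, C_i) ⊕ C_{i−1}, with C_{−1} = IV.
P[1]: D(K, 0x4) = 0xD; 0xD ⊕ 0x1 = 0xC.

P[1] = 0xC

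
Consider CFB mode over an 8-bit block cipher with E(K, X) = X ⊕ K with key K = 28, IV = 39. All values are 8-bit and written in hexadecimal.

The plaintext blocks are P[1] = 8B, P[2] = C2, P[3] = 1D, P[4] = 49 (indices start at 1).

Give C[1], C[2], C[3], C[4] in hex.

CFB encryption: C_i = P_i ⊕ E(K, C_{i−1}), with C_{0} = IV.
C[1]: E(K, 39) = 11; 8B ⊕ 11 = 9A.
C[2]: E(K, 9A) = B2; C2 ⊕ B2 = 70.
C[3]: E(K, 70) = 58; 1D ⊕ 58 = 45.
C[4]: E(K, 45) = 6D; 49 ⊕ 6D = 24.

C[1] = 9A, C[2] = 70, C[3] = 45, C[4] = 24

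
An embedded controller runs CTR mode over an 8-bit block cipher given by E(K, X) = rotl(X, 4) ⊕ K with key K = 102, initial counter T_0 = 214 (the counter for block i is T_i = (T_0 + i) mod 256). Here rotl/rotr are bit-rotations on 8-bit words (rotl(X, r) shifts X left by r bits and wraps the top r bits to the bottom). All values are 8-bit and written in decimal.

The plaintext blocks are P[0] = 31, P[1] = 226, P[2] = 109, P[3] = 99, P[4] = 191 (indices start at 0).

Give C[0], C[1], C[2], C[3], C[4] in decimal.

C[0] = 20, C[1] = 249, C[2] = 134, C[3] = 152, C[4] = 116

CTR encryption: S_i = E(K, T_i) where T_i is the counter for block i; C_i = P_i ⊕ S_i.
C[0]: T = 214, S = E(K, T) = 11; 31 ⊕ 11 = 20.
C[1]: T = 215, S = E(K, T) = 27; 226 ⊕ 27 = 249.
C[2]: T = 216, S = E(K, T) = 235; 109 ⊕ 235 = 134.
C[3]: T = 217, S = E(K, T) = 251; 99 ⊕ 251 = 152.
C[4]: T = 218, S = E(K, T) = 203; 191 ⊕ 203 = 116.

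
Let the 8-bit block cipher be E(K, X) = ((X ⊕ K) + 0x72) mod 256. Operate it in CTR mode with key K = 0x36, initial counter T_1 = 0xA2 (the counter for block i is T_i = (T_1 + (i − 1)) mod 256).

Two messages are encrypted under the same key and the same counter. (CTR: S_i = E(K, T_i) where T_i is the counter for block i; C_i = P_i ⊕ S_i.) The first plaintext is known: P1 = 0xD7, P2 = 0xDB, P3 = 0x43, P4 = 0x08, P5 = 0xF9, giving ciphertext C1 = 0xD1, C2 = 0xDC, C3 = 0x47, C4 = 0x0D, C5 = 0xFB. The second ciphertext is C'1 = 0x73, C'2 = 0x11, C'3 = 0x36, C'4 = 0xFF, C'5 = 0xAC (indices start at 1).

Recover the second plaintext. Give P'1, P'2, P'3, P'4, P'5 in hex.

P'1 = 0x75, P'2 = 0x16, P'3 = 0x32, P'4 = 0xFA, P'5 = 0xAE

In CTR with a reused counter, both messages share the same keystream S_i, so C_i ⊕ C'_i = P_i ⊕ P'_i and thus P'_i = P_i ⊕ C_i ⊕ C'_i.
P'1: 0xD7 ⊕ 0xD1 ⊕ 0x73 = 0x75.
P'2: 0xDB ⊕ 0xDC ⊕ 0x11 = 0x16.
P'3: 0x43 ⊕ 0x47 ⊕ 0x36 = 0x32.
P'4: 0x08 ⊕ 0x0D ⊕ 0xFF = 0xFA.
P'5: 0xF9 ⊕ 0xFB ⊕ 0xAC = 0xAE.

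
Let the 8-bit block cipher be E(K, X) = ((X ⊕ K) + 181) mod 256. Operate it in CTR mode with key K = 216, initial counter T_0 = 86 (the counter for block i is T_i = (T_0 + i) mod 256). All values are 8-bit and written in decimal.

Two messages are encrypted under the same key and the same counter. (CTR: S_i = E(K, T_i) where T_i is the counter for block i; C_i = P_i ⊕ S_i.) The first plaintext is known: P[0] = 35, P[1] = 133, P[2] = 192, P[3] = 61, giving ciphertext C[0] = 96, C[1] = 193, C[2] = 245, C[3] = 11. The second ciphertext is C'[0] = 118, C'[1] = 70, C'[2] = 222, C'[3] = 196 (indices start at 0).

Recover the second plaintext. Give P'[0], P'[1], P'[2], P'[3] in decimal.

P'[0] = 53, P'[1] = 2, P'[2] = 235, P'[3] = 242

In CTR with a reused counter, both messages share the same keystream S_i, so C_i ⊕ C'_i = P_i ⊕ P'_i and thus P'_i = P_i ⊕ C_i ⊕ C'_i.
P'[0]: 35 ⊕ 96 ⊕ 118 = 53.
P'[1]: 133 ⊕ 193 ⊕ 70 = 2.
P'[2]: 192 ⊕ 245 ⊕ 222 = 235.
P'[3]: 61 ⊕ 11 ⊕ 196 = 242.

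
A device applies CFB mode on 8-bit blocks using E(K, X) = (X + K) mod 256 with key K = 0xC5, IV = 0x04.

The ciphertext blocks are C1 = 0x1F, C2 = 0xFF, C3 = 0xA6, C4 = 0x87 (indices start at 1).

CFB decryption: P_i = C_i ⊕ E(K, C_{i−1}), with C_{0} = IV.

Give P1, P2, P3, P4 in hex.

P1 = 0xD6, P2 = 0x1B, P3 = 0x62, P4 = 0xEC

P1: E(K, 0x04) = 0xC9; 0x1F ⊕ 0xC9 = 0xD6.
P2: E(K, 0x1F) = 0xE4; 0xFF ⊕ 0xE4 = 0x1B.
P3: E(K, 0xFF) = 0xC4; 0xA6 ⊕ 0xC4 = 0x62.
P4: E(K, 0xA6) = 0x6B; 0x87 ⊕ 0x6B = 0xEC.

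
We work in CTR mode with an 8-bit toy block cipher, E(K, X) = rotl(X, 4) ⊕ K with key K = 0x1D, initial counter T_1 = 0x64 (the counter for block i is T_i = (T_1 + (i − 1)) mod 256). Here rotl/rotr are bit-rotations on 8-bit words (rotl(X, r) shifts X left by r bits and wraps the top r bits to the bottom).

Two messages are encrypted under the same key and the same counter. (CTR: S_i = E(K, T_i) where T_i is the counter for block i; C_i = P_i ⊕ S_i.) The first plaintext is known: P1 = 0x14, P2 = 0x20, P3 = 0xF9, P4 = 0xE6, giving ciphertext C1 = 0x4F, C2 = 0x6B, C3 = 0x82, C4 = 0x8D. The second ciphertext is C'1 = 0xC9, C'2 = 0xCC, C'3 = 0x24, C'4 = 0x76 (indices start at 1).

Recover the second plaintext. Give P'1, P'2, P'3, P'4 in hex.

P'1 = 0x92, P'2 = 0x87, P'3 = 0x5F, P'4 = 0x1D

In CTR with a reused counter, both messages share the same keystream S_i, so C_i ⊕ C'_i = P_i ⊕ P'_i and thus P'_i = P_i ⊕ C_i ⊕ C'_i.
P'1: 0x14 ⊕ 0x4F ⊕ 0xC9 = 0x92.
P'2: 0x20 ⊕ 0x6B ⊕ 0xCC = 0x87.
P'3: 0xF9 ⊕ 0x82 ⊕ 0x24 = 0x5F.
P'4: 0xE6 ⊕ 0x8D ⊕ 0x76 = 0x1D.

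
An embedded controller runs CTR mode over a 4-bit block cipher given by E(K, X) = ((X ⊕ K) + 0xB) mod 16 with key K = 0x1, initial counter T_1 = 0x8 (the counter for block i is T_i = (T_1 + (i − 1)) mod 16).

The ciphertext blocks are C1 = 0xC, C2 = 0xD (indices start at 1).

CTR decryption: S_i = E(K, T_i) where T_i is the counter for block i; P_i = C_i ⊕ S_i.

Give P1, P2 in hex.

P1 = 0x8, P2 = 0xE

P1: T = 0x8, S = E(K, T) = 0x4; 0xC ⊕ 0x4 = 0x8.
P2: T = 0x9, S = E(K, T) = 0x3; 0xD ⊕ 0x3 = 0xE.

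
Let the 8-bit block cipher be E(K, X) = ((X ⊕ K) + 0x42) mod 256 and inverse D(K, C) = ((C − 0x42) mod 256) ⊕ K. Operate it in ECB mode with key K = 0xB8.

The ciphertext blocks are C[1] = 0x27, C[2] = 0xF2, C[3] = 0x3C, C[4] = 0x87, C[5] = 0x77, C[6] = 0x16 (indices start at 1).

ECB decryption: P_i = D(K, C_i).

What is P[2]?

P[2] = 0x08

P[2]: D(K, 0xF2) = 0x08.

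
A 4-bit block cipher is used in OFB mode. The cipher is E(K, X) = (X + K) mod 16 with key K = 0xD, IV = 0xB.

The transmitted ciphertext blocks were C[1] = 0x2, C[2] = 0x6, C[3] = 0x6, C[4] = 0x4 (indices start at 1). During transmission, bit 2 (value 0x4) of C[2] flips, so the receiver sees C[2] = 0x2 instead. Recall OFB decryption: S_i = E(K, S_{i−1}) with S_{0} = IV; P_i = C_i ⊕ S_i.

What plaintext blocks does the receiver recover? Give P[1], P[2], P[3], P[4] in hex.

Only C[2] changed, to 0x2. In OFB, a change in C_i flips the same bit in P_i only; the keystream is unaffected. Decrypting the received ciphertext:
P[1]: S = E(K, 0xB) = 0x8; 0x2 ⊕ 0x8 = 0xA.
P[2]: S = E(K, 0x8) = 0x5; 0x2 ⊕ 0x5 = 0x7.
P[3]: S = E(K, 0x5) = 0x2; 0x6 ⊕ 0x2 = 0x4.
P[4]: S = E(K, 0x2) = 0xF; 0x4 ⊕ 0xF = 0xB.
Blocks that differ from the original plaintext: P[2].

P[1] = 0xA, P[2] = 0x7, P[3] = 0x4, P[4] = 0xB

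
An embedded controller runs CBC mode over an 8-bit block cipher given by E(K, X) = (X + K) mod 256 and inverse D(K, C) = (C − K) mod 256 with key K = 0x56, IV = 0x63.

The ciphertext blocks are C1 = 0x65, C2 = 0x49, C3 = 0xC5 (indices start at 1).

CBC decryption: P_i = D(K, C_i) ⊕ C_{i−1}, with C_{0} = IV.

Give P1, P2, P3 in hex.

P1: D(K, 0x65) = 0x0F; 0x0F ⊕ 0x63 = 0x6C.
P2: D(K, 0x49) = 0xF3; 0xF3 ⊕ 0x65 = 0x96.
P3: D(K, 0xC5) = 0x6F; 0x6F ⊕ 0x49 = 0x26.

P1 = 0x6C, P2 = 0x96, P3 = 0x26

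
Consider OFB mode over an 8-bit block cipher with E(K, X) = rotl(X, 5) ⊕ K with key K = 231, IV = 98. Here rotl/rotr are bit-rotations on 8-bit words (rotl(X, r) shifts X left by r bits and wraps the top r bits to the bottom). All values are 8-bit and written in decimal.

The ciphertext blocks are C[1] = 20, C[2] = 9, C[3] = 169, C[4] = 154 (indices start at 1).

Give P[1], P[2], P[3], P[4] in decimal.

OFB decryption: S_i = E(K, S_{i−1}) with S_{0} = IV; P_i = C_i ⊕ S_i.
P[1]: S = E(K, 98) = 171; 20 ⊕ 171 = 191.
P[2]: S = E(K, 171) = 146; 9 ⊕ 146 = 155.
P[3]: S = E(K, 146) = 181; 169 ⊕ 181 = 28.
P[4]: S = E(K, 181) = 81; 154 ⊕ 81 = 203.

P[1] = 191, P[2] = 155, P[3] = 28, P[4] = 203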